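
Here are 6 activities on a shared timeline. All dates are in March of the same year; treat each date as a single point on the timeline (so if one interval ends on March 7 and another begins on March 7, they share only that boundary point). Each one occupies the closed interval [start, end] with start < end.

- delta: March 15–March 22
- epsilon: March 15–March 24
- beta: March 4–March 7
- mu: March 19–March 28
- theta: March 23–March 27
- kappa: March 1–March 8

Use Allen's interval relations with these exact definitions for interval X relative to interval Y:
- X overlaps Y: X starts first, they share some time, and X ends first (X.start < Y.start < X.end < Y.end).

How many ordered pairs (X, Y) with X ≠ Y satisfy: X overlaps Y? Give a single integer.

3

Checking all 30 ordered pairs for relation 'overlaps'; matching pairs in alphabetical order:
(delta, mu): delta overlaps mu ✓
(epsilon, mu): epsilon overlaps mu ✓
(epsilon, theta): epsilon overlaps theta ✓
Count: 3.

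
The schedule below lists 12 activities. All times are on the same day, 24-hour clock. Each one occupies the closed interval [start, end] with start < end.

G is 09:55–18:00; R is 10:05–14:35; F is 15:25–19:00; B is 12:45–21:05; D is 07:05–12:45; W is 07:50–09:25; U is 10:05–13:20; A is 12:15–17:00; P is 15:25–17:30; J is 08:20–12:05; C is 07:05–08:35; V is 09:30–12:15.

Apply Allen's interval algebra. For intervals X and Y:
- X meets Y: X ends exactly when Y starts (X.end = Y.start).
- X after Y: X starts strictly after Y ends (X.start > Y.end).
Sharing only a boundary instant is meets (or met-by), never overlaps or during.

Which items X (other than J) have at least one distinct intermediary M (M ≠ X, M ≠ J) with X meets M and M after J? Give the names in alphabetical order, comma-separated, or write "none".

Target J = [08:20, 12:05].
Intermediaries M with M after J: A, B, F, P.
Via A — items with X meets A: V.
Via B — items with X meets B: D.
Via F — items with X meets F: none.
Via P — items with X meets P: none.
Union: D, V.

D, V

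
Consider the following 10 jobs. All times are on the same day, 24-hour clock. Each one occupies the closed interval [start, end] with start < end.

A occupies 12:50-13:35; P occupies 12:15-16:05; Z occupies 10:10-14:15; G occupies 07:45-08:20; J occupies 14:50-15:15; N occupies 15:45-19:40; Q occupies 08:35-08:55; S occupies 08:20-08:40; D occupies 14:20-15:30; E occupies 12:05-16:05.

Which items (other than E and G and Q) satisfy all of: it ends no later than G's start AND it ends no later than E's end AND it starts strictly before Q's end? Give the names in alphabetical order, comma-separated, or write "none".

none

Conditions: its end is no later than G's start (X.end <= 07:45) AND its end is no later than E's end (X.end <= 16:05) AND its start is strictly before Q's end (X.start < 08:55).
A: end 13:35 <= 07:45? ✗; end 13:35 <= 16:05? ✓; start 12:50 < 08:55? ✗ → no.
D: end 15:30 <= 07:45? ✗; end 15:30 <= 16:05? ✓; start 14:20 < 08:55? ✗ → no.
J: end 15:15 <= 07:45? ✗; end 15:15 <= 16:05? ✓; start 14:50 < 08:55? ✗ → no.
N: end 19:40 <= 07:45? ✗; end 19:40 <= 16:05? ✗; start 15:45 < 08:55? ✗ → no.
P: end 16:05 <= 07:45? ✗; end 16:05 <= 16:05? ✓; start 12:15 < 08:55? ✗ → no.
S: end 08:40 <= 07:45? ✗; end 08:40 <= 16:05? ✓; start 08:20 < 08:55? ✓ → no.
Z: end 14:15 <= 07:45? ✗; end 14:15 <= 16:05? ✓; start 10:10 < 08:55? ✗ → no.
Result: none.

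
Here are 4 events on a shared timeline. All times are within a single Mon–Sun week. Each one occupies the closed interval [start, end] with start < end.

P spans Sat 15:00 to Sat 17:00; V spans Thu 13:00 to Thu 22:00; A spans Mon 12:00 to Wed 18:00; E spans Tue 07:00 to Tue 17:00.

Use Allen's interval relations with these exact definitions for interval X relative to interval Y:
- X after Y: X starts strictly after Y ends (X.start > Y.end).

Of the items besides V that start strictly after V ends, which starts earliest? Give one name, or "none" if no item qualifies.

P

Target V = [Thu 13:00, Thu 22:00].
A [Mon 12:00, Wed 18:00] → before → excluded.
E [Tue 07:00, Tue 17:00] → before → excluded.
P [Sat 15:00, Sat 17:00] → after → candidate.
Among candidates, earliest start is Sat 15:00 → P.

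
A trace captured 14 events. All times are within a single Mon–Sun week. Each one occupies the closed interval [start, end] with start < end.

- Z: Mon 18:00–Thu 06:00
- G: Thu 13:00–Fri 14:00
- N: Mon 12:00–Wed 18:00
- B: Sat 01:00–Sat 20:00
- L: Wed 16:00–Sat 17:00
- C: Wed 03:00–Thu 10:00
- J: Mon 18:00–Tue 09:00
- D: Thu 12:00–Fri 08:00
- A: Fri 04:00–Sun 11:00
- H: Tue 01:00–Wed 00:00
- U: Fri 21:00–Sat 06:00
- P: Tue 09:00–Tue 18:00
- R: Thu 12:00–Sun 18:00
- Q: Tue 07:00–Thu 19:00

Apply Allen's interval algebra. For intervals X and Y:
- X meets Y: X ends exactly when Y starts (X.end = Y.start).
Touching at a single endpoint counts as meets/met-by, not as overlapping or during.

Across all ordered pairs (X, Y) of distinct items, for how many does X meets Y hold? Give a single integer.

1

Checking all 182 ordered pairs for relation 'meets'; matching pairs in alphabetical order:
(J, P): J meets P ✓
Count: 1.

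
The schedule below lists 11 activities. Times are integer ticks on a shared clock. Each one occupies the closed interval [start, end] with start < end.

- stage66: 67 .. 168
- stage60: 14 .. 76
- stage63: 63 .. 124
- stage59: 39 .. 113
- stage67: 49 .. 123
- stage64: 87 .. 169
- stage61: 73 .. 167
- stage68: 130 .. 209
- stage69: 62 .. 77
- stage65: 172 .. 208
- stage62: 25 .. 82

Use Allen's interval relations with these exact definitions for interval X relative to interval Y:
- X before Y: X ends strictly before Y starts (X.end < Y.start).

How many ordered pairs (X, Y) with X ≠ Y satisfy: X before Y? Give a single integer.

18

Checking all 110 ordered pairs for relation 'before'; matching pairs in alphabetical order:
(stage59, stage65): stage59 before stage65 ✓
(stage59, stage68): stage59 before stage68 ✓
(stage60, stage64): stage60 before stage64 ✓
(stage60, stage65): stage60 before stage65 ✓
(stage60, stage68): stage60 before stage68 ✓
(stage61, stage65): stage61 before stage65 ✓
(stage62, stage64): stage62 before stage64 ✓
(stage62, stage65): stage62 before stage65 ✓
(stage62, stage68): stage62 before stage68 ✓
(stage63, stage65): stage63 before stage65 ✓
(stage63, stage68): stage63 before stage68 ✓
(stage64, stage65): stage64 before stage65 ✓
(stage66, stage65): stage66 before stage65 ✓
(stage67, stage65): stage67 before stage65 ✓
(stage67, stage68): stage67 before stage68 ✓
(stage69, stage64): stage69 before stage64 ✓
(stage69, stage65): stage69 before stage65 ✓
(stage69, stage68): stage69 before stage68 ✓
Count: 18.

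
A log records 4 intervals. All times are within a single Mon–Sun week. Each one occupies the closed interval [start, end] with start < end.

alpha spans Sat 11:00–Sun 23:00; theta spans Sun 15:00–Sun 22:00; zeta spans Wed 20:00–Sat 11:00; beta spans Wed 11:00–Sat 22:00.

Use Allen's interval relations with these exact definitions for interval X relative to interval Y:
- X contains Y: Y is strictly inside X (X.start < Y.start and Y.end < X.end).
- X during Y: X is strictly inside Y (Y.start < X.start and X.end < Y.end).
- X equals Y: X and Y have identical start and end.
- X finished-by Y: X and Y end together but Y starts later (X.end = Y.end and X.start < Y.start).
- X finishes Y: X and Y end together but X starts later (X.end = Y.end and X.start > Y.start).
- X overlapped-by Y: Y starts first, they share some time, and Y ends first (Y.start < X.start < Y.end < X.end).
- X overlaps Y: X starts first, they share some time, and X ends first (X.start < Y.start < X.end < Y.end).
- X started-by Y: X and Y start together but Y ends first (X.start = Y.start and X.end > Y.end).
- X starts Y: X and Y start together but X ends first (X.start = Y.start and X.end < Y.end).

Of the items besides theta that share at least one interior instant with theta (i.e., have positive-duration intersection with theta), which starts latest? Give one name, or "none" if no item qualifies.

alpha

Target theta = [Sun 15:00, Sun 22:00].
alpha [Sat 11:00, Sun 23:00] → contains → candidate.
beta [Wed 11:00, Sat 22:00] → before → excluded.
zeta [Wed 20:00, Sat 11:00] → before → excluded.
Among candidates, latest start is Sat 11:00 → alpha.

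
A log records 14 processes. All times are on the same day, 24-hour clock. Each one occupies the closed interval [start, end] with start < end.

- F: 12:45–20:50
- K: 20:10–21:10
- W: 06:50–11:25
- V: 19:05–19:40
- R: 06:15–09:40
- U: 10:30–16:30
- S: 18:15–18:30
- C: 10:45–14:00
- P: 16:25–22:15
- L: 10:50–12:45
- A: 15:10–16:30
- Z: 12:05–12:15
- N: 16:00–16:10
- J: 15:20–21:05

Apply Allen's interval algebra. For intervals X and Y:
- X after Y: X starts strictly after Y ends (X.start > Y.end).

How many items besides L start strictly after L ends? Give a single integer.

7

Target L = [10:50, 12:45].
A [15:10, 16:30] → after → counts.
C [10:45, 14:00] → contains → no.
F [12:45, 20:50] → met-by → no.
J [15:20, 21:05] → after → counts.
K [20:10, 21:10] → after → counts.
N [16:00, 16:10] → after → counts.
P [16:25, 22:15] → after → counts.
R [06:15, 09:40] → before → no.
S [18:15, 18:30] → after → counts.
U [10:30, 16:30] → contains → no.
V [19:05, 19:40] → after → counts.
W [06:50, 11:25] → overlaps → no.
Z [12:05, 12:15] → during → no.
Total: 7.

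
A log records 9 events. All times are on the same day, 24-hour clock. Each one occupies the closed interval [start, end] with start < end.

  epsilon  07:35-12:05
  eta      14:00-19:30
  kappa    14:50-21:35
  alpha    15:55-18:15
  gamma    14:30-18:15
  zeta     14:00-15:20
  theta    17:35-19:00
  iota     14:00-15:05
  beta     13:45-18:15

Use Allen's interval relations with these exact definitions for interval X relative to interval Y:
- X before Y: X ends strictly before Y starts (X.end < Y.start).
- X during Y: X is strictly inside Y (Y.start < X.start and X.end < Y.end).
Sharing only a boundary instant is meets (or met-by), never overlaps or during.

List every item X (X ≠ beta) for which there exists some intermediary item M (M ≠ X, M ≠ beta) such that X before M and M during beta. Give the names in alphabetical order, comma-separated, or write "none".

Target beta = [13:45, 18:15].
Intermediaries M with M during beta: iota, zeta.
Via iota — items with X before iota: epsilon.
Via zeta — items with X before zeta: epsilon.
Union: epsilon.

epsilon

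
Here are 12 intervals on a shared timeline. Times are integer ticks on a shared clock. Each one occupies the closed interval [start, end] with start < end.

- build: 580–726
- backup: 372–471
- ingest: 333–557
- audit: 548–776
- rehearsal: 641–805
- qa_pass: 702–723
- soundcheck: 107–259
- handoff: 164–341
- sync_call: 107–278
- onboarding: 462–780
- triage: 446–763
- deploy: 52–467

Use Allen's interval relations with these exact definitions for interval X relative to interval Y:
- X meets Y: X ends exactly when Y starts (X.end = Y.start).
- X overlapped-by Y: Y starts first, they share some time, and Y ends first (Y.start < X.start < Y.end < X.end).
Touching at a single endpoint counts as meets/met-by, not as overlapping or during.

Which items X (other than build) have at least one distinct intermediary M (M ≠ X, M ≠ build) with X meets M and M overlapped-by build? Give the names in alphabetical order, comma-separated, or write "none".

Target build = [580, 726].
Intermediaries M with M overlapped-by build: rehearsal.
Via rehearsal — items with X meets rehearsal: none.
Union: none.

none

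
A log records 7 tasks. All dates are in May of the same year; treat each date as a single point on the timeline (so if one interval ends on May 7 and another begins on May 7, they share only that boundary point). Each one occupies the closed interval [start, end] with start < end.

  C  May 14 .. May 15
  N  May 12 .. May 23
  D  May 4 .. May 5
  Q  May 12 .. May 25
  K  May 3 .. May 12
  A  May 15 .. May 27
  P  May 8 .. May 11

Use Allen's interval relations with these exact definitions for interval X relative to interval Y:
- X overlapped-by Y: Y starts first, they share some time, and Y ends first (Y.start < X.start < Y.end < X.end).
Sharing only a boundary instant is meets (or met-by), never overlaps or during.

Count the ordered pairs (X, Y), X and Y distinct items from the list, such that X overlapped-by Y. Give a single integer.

2

Checking all 42 ordered pairs for relation 'overlapped-by'; matching pairs in alphabetical order:
(A, N): A overlapped-by N ✓
(A, Q): A overlapped-by Q ✓
Count: 2.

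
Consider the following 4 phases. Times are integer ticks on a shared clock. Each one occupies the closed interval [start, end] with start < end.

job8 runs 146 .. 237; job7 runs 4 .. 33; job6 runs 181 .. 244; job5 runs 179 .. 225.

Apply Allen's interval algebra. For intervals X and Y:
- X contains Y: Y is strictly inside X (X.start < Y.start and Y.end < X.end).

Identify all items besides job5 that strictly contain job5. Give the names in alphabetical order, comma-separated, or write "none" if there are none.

Target job5 = [179, 225].
job6 [181, 244] → overlapped-by → no.
job7 [4, 33] → before → no.
job8 [146, 237] → contains → yes.
Result: job8.

job8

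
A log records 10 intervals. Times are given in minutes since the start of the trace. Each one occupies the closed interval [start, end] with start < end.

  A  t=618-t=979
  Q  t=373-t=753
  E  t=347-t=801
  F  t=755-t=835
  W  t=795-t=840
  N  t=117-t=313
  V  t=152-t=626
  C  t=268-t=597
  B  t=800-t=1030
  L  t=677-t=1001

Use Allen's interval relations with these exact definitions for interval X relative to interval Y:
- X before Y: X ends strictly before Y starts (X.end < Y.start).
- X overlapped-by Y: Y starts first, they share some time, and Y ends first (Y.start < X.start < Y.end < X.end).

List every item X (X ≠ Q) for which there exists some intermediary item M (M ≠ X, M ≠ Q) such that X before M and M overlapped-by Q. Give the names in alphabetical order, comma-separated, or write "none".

C, N, V

Target Q = [t=373, t=753].
Intermediaries M with M overlapped-by Q: A, L.
Via A — items with X before A: C, N.
Via L — items with X before L: C, N, V.
Union: C, N, V.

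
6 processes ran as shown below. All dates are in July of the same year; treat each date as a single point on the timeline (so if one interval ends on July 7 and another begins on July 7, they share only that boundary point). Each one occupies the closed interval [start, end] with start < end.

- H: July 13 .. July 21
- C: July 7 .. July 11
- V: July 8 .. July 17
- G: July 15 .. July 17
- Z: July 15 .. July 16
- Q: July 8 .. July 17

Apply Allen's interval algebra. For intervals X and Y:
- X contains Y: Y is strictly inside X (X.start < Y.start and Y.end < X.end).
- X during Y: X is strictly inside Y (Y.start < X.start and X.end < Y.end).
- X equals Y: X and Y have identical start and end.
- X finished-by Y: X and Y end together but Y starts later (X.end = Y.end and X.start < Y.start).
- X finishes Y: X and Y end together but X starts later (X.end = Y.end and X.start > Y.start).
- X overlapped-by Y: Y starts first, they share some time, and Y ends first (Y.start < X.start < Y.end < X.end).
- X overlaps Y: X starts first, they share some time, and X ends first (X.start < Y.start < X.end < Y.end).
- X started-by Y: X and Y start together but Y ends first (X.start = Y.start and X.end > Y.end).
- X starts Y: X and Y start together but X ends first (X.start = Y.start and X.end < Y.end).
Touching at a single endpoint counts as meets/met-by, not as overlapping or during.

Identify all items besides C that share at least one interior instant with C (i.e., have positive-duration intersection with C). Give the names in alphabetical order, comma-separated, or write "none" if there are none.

Q, V

Target C = [July 7, July 11].
G [July 15, July 17] → after → no.
H [July 13, July 21] → after → no.
Q [July 8, July 17] → overlapped-by → yes.
V [July 8, July 17] → overlapped-by → yes.
Z [July 15, July 16] → after → no.
Result: Q, V.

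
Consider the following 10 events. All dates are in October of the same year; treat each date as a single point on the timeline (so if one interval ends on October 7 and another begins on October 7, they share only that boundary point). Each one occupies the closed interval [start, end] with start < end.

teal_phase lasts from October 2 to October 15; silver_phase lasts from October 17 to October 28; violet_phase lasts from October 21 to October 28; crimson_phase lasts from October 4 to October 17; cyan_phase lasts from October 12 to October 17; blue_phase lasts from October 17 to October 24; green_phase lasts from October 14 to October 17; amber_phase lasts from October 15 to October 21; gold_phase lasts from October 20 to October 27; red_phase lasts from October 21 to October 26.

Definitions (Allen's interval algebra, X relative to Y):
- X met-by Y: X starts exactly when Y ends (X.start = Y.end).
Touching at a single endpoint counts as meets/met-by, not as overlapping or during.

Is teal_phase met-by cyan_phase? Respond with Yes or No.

No

teal_phase = [October 2, October 15], cyan_phase = [October 12, October 17].
Actual relation of teal_phase to cyan_phase: overlaps.
Asked whether 'met-by' holds → No.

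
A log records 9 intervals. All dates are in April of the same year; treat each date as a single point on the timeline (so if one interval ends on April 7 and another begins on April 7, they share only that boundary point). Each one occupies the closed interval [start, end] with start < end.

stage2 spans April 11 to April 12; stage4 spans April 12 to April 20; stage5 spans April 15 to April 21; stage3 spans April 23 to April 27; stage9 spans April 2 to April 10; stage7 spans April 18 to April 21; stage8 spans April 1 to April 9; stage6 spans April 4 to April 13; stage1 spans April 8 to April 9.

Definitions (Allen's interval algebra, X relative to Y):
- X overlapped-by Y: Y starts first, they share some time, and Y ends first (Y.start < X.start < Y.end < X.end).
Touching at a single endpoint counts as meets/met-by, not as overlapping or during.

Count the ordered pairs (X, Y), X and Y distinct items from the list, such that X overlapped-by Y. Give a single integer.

Checking all 72 ordered pairs for relation 'overlapped-by'; matching pairs in alphabetical order:
(stage4, stage6): stage4 overlapped-by stage6 ✓
(stage5, stage4): stage5 overlapped-by stage4 ✓
(stage6, stage8): stage6 overlapped-by stage8 ✓
(stage6, stage9): stage6 overlapped-by stage9 ✓
(stage7, stage4): stage7 overlapped-by stage4 ✓
(stage9, stage8): stage9 overlapped-by stage8 ✓
Count: 6.

6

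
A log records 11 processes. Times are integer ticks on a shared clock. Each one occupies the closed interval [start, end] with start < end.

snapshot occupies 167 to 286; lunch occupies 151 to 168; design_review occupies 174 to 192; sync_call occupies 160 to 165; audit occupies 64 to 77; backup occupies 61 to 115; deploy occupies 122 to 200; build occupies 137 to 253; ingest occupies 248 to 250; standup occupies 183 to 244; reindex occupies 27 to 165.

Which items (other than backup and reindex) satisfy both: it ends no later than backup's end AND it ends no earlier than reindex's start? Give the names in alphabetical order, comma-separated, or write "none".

Conditions: its end is no later than backup's end (X.end <= 115) AND its end is no earlier than reindex's start (X.end >= 27).
audit: end 77 <= 115? ✓; end 77 >= 27? ✓ → yes.
build: end 253 <= 115? ✗; end 253 >= 27? ✓ → no.
deploy: end 200 <= 115? ✗; end 200 >= 27? ✓ → no.
design_review: end 192 <= 115? ✗; end 192 >= 27? ✓ → no.
ingest: end 250 <= 115? ✗; end 250 >= 27? ✓ → no.
lunch: end 168 <= 115? ✗; end 168 >= 27? ✓ → no.
snapshot: end 286 <= 115? ✗; end 286 >= 27? ✓ → no.
standup: end 244 <= 115? ✗; end 244 >= 27? ✓ → no.
sync_call: end 165 <= 115? ✗; end 165 >= 27? ✓ → no.
Result: audit.

audit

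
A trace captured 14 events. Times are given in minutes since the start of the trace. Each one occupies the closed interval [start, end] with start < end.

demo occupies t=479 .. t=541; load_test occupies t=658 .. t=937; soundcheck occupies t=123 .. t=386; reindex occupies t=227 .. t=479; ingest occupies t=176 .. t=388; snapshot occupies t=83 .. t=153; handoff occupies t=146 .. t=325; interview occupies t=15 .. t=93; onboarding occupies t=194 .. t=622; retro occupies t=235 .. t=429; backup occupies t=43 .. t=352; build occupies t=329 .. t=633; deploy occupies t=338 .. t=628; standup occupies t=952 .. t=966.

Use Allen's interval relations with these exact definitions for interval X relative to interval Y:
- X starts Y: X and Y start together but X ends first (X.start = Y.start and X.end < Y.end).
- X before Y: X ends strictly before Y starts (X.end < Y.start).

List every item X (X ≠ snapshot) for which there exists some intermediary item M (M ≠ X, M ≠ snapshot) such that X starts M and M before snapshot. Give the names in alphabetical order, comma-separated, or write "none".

Target snapshot = [t=83, t=153].
Intermediaries M with M before snapshot: none.
Union: none.

none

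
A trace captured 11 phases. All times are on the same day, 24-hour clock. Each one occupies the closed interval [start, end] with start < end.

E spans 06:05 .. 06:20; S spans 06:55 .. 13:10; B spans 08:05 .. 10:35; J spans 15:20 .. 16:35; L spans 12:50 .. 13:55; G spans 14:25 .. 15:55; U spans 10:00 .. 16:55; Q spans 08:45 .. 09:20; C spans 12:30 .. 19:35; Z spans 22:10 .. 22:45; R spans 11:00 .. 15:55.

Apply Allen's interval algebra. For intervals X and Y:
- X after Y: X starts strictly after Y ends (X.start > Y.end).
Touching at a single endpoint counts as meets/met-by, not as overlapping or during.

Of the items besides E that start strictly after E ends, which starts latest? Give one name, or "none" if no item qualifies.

Z

Target E = [06:05, 06:20].
B [08:05, 10:35] → after → candidate.
C [12:30, 19:35] → after → candidate.
G [14:25, 15:55] → after → candidate.
J [15:20, 16:35] → after → candidate.
L [12:50, 13:55] → after → candidate.
Q [08:45, 09:20] → after → candidate.
R [11:00, 15:55] → after → candidate.
S [06:55, 13:10] → after → candidate.
U [10:00, 16:55] → after → candidate.
Z [22:10, 22:45] → after → candidate.
Among candidates, latest start is 22:10 → Z.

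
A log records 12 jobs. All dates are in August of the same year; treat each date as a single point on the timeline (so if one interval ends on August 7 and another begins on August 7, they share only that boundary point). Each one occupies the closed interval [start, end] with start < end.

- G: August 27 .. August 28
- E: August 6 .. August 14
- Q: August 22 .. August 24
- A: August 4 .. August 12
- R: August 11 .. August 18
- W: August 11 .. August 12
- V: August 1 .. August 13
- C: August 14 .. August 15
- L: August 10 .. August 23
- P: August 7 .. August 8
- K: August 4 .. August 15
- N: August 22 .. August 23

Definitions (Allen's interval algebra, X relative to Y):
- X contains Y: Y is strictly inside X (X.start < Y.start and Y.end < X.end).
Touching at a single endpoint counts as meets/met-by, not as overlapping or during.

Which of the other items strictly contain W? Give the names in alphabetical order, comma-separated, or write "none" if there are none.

E, K, L, V

Target W = [August 11, August 12].
A [August 4, August 12] → finished-by → no.
C [August 14, August 15] → after → no.
E [August 6, August 14] → contains → yes.
G [August 27, August 28] → after → no.
K [August 4, August 15] → contains → yes.
L [August 10, August 23] → contains → yes.
N [August 22, August 23] → after → no.
P [August 7, August 8] → before → no.
Q [August 22, August 24] → after → no.
R [August 11, August 18] → started-by → no.
V [August 1, August 13] → contains → yes.
Result: E, K, L, V.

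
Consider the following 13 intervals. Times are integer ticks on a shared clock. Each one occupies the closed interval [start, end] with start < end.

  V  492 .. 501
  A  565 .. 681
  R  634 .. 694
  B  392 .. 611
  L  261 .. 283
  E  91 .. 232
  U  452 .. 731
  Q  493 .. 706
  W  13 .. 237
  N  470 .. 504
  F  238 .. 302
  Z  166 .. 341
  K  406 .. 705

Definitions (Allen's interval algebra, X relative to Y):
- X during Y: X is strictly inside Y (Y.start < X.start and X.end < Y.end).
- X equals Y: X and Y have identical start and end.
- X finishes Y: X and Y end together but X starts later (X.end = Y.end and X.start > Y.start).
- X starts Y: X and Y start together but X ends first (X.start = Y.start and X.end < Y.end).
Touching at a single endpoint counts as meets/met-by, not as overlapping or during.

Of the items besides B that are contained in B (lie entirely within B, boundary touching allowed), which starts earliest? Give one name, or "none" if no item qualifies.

N

Target B = [392, 611].
A [565, 681] → overlapped-by → excluded.
E [91, 232] → before → excluded.
F [238, 302] → before → excluded.
K [406, 705] → overlapped-by → excluded.
L [261, 283] → before → excluded.
N [470, 504] → during → candidate.
Q [493, 706] → overlapped-by → excluded.
R [634, 694] → after → excluded.
U [452, 731] → overlapped-by → excluded.
V [492, 501] → during → candidate.
W [13, 237] → before → excluded.
Z [166, 341] → before → excluded.
Among candidates, earliest start is 470 → N.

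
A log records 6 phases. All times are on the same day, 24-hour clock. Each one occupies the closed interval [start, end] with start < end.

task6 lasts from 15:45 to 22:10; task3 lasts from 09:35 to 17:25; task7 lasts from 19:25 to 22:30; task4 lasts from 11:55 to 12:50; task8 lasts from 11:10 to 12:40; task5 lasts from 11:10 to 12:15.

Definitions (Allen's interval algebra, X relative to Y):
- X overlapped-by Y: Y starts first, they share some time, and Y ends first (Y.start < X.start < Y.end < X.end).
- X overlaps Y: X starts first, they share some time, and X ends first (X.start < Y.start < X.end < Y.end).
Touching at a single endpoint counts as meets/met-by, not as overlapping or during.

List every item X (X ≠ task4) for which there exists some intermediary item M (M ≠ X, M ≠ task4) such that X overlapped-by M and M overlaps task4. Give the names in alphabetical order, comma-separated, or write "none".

none

Target task4 = [11:55, 12:50].
Intermediaries M with M overlaps task4: task5, task8.
Via task5 — items with X overlapped-by task5: none.
Via task8 — items with X overlapped-by task8: none.
Union: none.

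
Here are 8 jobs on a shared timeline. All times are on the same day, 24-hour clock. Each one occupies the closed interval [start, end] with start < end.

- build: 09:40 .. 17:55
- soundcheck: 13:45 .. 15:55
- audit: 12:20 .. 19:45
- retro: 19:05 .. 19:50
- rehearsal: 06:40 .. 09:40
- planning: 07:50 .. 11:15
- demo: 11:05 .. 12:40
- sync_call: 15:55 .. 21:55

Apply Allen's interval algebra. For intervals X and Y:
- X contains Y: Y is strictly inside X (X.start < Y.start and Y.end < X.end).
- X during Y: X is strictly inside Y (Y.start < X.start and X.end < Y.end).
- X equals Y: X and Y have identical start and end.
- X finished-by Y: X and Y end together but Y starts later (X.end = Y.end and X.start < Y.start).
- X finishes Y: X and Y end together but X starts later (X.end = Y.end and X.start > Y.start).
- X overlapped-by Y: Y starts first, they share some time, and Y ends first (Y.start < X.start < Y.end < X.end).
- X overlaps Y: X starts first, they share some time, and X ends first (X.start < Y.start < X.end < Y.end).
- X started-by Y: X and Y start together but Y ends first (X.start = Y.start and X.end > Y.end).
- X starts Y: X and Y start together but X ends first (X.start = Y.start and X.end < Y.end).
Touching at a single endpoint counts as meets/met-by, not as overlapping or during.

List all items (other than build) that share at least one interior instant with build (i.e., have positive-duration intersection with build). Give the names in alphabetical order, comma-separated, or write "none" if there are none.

Target build = [09:40, 17:55].
audit [12:20, 19:45] → overlapped-by → yes.
demo [11:05, 12:40] → during → yes.
planning [07:50, 11:15] → overlaps → yes.
rehearsal [06:40, 09:40] → meets → no.
retro [19:05, 19:50] → after → no.
soundcheck [13:45, 15:55] → during → yes.
sync_call [15:55, 21:55] → overlapped-by → yes.
Result: audit, demo, planning, soundcheck, sync_call.

audit, demo, planning, soundcheck, sync_call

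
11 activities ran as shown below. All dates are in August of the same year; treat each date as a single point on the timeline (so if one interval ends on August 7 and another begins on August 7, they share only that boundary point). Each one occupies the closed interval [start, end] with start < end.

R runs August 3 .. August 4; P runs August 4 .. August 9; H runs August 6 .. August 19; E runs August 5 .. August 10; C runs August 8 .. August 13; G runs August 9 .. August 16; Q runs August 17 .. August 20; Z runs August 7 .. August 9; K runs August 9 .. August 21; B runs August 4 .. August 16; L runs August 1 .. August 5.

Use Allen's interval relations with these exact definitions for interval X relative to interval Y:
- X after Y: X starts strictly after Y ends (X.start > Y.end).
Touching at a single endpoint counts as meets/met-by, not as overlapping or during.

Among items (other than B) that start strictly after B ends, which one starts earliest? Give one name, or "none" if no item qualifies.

Q

Target B = [August 4, August 16].
C [August 8, August 13] → during → excluded.
E [August 5, August 10] → during → excluded.
G [August 9, August 16] → finishes → excluded.
H [August 6, August 19] → overlapped-by → excluded.
K [August 9, August 21] → overlapped-by → excluded.
L [August 1, August 5] → overlaps → excluded.
P [August 4, August 9] → starts → excluded.
Q [August 17, August 20] → after → candidate.
R [August 3, August 4] → meets → excluded.
Z [August 7, August 9] → during → excluded.
Among candidates, earliest start is August 17 → Q.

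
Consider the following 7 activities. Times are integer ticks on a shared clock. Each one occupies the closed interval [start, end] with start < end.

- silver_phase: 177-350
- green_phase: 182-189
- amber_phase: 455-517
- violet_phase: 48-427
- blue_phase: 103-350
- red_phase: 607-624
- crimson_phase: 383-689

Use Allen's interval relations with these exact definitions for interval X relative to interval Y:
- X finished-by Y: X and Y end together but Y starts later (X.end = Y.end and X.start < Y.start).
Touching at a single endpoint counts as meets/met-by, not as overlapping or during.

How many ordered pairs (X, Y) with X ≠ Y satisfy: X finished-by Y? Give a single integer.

Checking all 42 ordered pairs for relation 'finished-by'; matching pairs in alphabetical order:
(blue_phase, silver_phase): blue_phase finished-by silver_phase ✓
Count: 1.

1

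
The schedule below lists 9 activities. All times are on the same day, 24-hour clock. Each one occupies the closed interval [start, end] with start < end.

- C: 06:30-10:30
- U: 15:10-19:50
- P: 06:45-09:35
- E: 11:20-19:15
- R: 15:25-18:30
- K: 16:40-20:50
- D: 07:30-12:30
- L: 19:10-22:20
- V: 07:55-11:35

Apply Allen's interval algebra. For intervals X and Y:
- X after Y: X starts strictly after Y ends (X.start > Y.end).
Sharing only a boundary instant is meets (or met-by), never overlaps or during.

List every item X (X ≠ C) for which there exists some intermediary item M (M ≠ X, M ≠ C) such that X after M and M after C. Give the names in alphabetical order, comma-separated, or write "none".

L

Target C = [06:30, 10:30].
Intermediaries M with M after C: E, K, L, R, U.
Via E — items with X after E: none.
Via K — items with X after K: none.
Via L — items with X after L: none.
Via R — items with X after R: L.
Via U — items with X after U: none.
Union: L.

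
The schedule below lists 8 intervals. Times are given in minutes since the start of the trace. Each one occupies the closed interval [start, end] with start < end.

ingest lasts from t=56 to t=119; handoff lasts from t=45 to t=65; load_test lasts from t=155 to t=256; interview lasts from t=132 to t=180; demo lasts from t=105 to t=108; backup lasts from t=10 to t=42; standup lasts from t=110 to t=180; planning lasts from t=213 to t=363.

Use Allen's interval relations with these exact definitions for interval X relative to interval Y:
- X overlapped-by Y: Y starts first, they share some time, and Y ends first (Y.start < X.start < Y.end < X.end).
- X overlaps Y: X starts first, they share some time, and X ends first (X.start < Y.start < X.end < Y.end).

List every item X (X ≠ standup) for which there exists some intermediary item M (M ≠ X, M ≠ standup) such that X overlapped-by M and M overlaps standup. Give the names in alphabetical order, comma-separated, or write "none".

Target standup = [t=110, t=180].
Intermediaries M with M overlaps standup: ingest.
Via ingest — items with X overlapped-by ingest: none.
Union: none.

none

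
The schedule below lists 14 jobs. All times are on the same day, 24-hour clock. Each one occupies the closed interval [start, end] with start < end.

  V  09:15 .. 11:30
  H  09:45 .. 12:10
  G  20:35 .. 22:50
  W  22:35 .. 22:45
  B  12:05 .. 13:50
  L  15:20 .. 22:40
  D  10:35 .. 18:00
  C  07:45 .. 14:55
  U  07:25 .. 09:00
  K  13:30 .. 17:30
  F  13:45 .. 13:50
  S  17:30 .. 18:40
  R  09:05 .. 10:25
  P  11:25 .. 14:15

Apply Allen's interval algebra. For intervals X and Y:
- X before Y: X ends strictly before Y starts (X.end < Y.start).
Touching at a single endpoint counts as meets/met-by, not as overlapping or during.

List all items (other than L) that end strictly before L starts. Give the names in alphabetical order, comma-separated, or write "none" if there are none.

Target L = [15:20, 22:40].
B [12:05, 13:50] → before → yes.
C [07:45, 14:55] → before → yes.
D [10:35, 18:00] → overlaps → no.
F [13:45, 13:50] → before → yes.
G [20:35, 22:50] → overlapped-by → no.
H [09:45, 12:10] → before → yes.
K [13:30, 17:30] → overlaps → no.
P [11:25, 14:15] → before → yes.
R [09:05, 10:25] → before → yes.
S [17:30, 18:40] → during → no.
U [07:25, 09:00] → before → yes.
V [09:15, 11:30] → before → yes.
W [22:35, 22:45] → overlapped-by → no.
Result: B, C, F, H, P, R, U, V.

B, C, F, H, P, R, U, V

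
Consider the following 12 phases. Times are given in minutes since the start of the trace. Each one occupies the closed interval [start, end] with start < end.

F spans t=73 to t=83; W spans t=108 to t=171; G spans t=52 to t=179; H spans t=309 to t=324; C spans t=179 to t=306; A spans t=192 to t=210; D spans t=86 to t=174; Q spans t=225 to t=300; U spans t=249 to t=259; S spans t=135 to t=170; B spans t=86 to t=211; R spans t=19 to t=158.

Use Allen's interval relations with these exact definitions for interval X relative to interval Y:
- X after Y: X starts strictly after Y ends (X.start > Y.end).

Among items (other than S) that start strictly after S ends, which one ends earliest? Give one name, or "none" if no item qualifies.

A

Target S = [t=135, t=170].
A [t=192, t=210] → after → candidate.
B [t=86, t=211] → contains → excluded.
C [t=179, t=306] → after → candidate.
D [t=86, t=174] → contains → excluded.
F [t=73, t=83] → before → excluded.
G [t=52, t=179] → contains → excluded.
H [t=309, t=324] → after → candidate.
Q [t=225, t=300] → after → candidate.
R [t=19, t=158] → overlaps → excluded.
U [t=249, t=259] → after → candidate.
W [t=108, t=171] → contains → excluded.
Among candidates, earliest end is t=210 → A.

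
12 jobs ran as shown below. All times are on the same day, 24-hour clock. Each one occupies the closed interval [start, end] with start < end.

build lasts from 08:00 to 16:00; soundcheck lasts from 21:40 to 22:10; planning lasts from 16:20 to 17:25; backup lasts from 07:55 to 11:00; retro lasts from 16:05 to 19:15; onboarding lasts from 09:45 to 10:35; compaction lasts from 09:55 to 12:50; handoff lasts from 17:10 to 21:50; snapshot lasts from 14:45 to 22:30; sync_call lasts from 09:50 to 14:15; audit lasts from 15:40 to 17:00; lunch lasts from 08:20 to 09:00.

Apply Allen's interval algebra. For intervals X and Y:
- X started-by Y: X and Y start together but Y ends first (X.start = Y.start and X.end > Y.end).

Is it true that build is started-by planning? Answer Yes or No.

build = [08:00, 16:00], planning = [16:20, 17:25].
Actual relation of build to planning: before.
Asked whether 'started-by' holds → No.

No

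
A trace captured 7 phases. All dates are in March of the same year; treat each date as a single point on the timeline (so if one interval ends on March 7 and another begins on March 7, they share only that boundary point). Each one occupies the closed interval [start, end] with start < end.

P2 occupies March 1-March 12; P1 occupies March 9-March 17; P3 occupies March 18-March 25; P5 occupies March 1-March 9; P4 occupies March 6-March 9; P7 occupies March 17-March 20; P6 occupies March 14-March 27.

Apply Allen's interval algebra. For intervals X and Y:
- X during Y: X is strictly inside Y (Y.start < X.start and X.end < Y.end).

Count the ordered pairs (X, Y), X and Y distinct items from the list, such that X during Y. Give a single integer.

3

Checking all 42 ordered pairs for relation 'during'; matching pairs in alphabetical order:
(P3, P6): P3 during P6 ✓
(P4, P2): P4 during P2 ✓
(P7, P6): P7 during P6 ✓
Count: 3.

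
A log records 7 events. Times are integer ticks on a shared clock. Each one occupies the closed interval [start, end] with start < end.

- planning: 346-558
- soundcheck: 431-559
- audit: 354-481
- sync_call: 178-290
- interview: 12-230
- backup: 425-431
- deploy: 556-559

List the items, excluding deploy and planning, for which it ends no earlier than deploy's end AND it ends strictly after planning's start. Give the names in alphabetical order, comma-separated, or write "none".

Conditions: its end is no earlier than deploy's end (X.end >= 559) AND its end is strictly after planning's start (X.end > 346).
audit: end 481 >= 559? ✗; end 481 > 346? ✓ → no.
backup: end 431 >= 559? ✗; end 431 > 346? ✓ → no.
interview: end 230 >= 559? ✗; end 230 > 346? ✗ → no.
soundcheck: end 559 >= 559? ✓; end 559 > 346? ✓ → yes.
sync_call: end 290 >= 559? ✗; end 290 > 346? ✗ → no.
Result: soundcheck.

soundcheck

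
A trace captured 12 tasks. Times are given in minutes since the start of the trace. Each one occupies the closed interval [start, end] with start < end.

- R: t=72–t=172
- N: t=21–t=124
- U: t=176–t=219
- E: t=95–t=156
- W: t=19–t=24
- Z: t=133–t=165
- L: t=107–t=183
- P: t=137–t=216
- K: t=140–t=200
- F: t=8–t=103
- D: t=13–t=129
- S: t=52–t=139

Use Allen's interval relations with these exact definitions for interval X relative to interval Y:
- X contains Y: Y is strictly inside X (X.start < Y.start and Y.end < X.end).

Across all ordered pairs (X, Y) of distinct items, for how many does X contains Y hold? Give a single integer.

7

Checking all 132 ordered pairs for relation 'contains'; matching pairs in alphabetical order:
(D, N): D contains N ✓
(D, W): D contains W ✓
(F, W): F contains W ✓
(L, Z): L contains Z ✓
(P, K): P contains K ✓
(R, E): R contains E ✓
(R, Z): R contains Z ✓
Count: 7.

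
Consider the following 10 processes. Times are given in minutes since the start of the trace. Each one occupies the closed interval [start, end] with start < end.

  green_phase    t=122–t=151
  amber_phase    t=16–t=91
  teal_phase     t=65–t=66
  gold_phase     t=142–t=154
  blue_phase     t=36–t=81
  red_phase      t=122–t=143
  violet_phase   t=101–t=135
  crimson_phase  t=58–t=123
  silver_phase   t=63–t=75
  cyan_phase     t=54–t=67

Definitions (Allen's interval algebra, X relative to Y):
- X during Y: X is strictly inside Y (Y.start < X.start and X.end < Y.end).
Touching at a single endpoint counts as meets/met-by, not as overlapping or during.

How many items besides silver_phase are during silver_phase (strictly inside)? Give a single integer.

Target silver_phase = [t=63, t=75].
amber_phase [t=16, t=91] → contains → no.
blue_phase [t=36, t=81] → contains → no.
crimson_phase [t=58, t=123] → contains → no.
cyan_phase [t=54, t=67] → overlaps → no.
gold_phase [t=142, t=154] → after → no.
green_phase [t=122, t=151] → after → no.
red_phase [t=122, t=143] → after → no.
teal_phase [t=65, t=66] → during → counts.
violet_phase [t=101, t=135] → after → no.
Total: 1.

1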